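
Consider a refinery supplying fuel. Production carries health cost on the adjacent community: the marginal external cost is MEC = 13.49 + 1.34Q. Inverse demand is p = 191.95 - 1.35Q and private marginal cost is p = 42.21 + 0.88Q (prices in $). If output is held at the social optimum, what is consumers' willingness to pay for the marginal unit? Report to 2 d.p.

Social marginal cost = private MC + MEC = 55.70 + 2.22Q.
Set SMC = demand: 55.70 + 2.22Q = 191.95 - 1.35Q → Q* = 38.1653.
Consumer price on the demand curve at Q*: 191.95 − 1.35×38.1653 = 140.4268.

P = $140.43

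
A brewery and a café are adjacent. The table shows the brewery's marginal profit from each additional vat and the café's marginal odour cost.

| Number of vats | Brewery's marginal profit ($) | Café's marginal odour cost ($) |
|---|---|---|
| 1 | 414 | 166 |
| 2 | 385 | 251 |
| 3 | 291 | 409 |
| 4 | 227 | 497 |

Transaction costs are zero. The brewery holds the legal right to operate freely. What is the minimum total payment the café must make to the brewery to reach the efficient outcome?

Left alone the brewery would choose level 4 (marginal profit stays positive).
Efficient level: k* = 2 (marginal profit ≥ marginal odour cost through 2).
The café must at least cover the brewery's forgone profit from cutting 4→2: 291 + 227 = 518.

$518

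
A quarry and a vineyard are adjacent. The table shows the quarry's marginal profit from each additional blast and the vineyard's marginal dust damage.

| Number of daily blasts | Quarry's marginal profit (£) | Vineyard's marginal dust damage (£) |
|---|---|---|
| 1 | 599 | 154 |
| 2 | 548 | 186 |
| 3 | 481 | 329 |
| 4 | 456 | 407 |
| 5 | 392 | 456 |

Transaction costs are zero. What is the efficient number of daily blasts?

4

Bargaining reaches the level where marginal profit last exceeds marginal dust damage.
That holds through level 4 (456 ≥ 407) but not at 5 (392 < 456).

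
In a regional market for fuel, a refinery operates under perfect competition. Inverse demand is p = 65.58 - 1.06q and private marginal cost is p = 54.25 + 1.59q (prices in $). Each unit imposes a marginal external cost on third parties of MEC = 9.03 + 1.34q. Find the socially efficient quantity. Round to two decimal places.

Social marginal cost = private MC + MEC = 63.28 + 2.93q.
Set SMC = demand: 63.28 + 2.93q = 65.58 - 1.06q → q* = 0.5764.

q* = 0.58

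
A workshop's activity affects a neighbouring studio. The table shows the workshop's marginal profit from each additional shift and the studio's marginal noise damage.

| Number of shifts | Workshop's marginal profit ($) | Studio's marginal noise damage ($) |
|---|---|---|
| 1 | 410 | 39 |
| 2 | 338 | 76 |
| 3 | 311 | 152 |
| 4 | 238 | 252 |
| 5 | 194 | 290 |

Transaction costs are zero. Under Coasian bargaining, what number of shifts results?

3

Bargaining reaches the level where marginal profit last exceeds marginal noise damage.
That holds through level 3 (311 ≥ 152) but not at 4 (238 < 252).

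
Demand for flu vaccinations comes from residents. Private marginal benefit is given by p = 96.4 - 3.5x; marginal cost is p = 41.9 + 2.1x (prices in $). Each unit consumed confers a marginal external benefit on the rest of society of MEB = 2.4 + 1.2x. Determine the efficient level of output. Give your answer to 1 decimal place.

Social marginal benefit = demand + MEB = 98.8 - 2.3x.
Set SMB = MC: 98.8 - 2.3x = 41.9 + 2.1x → x* = 12.9318.

x* = 12.9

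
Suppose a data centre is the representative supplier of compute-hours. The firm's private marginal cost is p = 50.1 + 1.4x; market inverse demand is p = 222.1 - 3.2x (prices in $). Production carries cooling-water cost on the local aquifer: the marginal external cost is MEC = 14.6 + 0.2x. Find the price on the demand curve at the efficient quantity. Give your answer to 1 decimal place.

Social marginal cost = private MC + MEC = 64.7 + 1.6x.
Set SMC = demand: 64.7 + 1.6x = 222.1 - 3.2x → x* = 32.7917.
Consumer price on the demand curve at x*: 222.1 − 3.2×32.7917 = 117.1666.

P = $117.2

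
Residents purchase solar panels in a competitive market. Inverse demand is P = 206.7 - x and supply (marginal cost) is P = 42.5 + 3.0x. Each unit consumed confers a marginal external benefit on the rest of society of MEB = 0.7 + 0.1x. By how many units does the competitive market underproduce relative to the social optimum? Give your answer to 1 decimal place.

1.2 units

Market equilibrium (private): 42.5 + 3.0x = 206.7 - x → x_m = 41.0500.
Social marginal benefit = demand + MEB = 207.4 - 0.9x.
Set SMB = MC: 207.4 - 0.9x = 42.5 + 3.0x → x* = 42.2821.
Gap = |41.0500 − 42.2821| = 1.2321.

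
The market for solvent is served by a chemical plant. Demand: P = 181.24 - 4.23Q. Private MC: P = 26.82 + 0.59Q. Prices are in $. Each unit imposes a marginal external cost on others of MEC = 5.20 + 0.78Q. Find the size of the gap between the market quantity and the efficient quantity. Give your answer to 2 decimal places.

5.39 units

Market equilibrium (private): 26.82 + 0.59Q = 181.24 - 4.23Q → Q_m = 32.0373.
Social marginal cost = private MC + MEC = 32.02 + 1.37Q.
Set SMC = demand: 32.02 + 1.37Q = 181.24 - 4.23Q → Q* = 26.6464.
Gap = |32.0373 − 26.6464| = 5.3909.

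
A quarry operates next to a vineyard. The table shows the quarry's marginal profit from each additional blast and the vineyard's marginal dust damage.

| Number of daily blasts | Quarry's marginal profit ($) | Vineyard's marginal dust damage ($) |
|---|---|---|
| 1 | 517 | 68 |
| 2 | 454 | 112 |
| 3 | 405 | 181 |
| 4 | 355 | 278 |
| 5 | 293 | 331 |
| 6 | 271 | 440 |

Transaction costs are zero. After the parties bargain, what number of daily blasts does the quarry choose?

Bargaining reaches the level where marginal profit last exceeds marginal dust damage.
That holds through level 4 (355 ≥ 278) but not at 5 (293 < 331).

4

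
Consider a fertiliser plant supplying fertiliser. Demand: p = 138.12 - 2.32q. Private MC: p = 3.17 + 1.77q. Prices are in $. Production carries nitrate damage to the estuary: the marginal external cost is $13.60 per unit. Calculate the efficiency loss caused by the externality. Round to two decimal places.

DWL = $22.61

Market equilibrium (private): 3.17 + 1.77q = 138.12 - 2.32q → q_m = 32.9951.
Social marginal cost = private MC + MEC = 16.77 + 1.77q.
Set SMC = demand: 16.77 + 1.77q = 138.12 - 2.32q → q* = 29.6699.
The loss is the area between SMC and demand from q* to q_m; with linear curves that's a triangle of height MEC(q_m).
DWL = ½ × 3.3252 × 13.6000 = 22.6114.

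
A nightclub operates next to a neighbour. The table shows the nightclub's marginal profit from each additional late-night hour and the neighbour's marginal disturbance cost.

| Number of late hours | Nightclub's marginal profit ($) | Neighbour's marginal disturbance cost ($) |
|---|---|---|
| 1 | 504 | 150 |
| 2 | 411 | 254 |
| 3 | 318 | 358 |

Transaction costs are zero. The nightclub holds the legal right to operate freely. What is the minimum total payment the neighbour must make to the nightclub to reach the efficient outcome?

$318

Left alone the nightclub would choose level 3 (marginal profit stays positive).
Efficient level: k* = 2 (marginal profit ≥ marginal disturbance cost through 2).
The neighbour must at least cover the nightclub's forgone profit from cutting 3→2: 318 = 318.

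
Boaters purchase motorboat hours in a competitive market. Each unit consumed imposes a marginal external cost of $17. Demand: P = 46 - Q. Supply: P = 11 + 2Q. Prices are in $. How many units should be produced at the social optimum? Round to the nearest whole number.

Social marginal benefit = demand − MEC = 29 - Q.
Set SMB = MC: 29 - Q = 11 + 2Q → Q* = 6.0000.

Q* = 6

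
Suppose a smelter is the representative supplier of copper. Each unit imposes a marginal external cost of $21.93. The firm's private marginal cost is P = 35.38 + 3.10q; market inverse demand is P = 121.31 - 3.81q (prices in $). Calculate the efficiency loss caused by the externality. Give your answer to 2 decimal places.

Market equilibrium (private): 35.38 + 3.10q = 121.31 - 3.81q → q_m = 12.4356.
Social marginal cost = private MC + MEC = 57.31 + 3.10q.
Set SMC = demand: 57.31 + 3.10q = 121.31 - 3.81q → q* = 9.2619.
Between q* and q_m the wedge SMC − demand runs linearly from 0 to MEC(q_m), so the loss is a triangle.
DWL = ½ × 3.1737 × 21.9300 = 34.7996.

DWL = $34.80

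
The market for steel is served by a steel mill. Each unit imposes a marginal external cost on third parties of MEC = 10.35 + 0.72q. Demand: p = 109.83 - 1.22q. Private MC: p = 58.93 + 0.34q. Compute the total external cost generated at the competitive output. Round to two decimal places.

Market equilibrium (private): 58.93 + 0.34q = 109.83 - 1.22q → q_m = 32.6282.
Total external cost = ∫₀^{q_m} (10.35 + 0.72q) dq = 10.35×32.6282 + ½×0.72×32.6282² = 720.9577.

720.96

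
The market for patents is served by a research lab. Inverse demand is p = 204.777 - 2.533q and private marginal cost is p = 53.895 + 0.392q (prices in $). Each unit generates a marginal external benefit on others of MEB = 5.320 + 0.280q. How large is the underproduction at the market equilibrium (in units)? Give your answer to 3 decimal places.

7.472 units

Market equilibrium (private): 53.895 + 0.392q = 204.777 - 2.533q → q_m = 51.5836.
Social marginal cost = private MC − MEB = 48.575 + 0.112q.
Set SMC = demand: 48.575 + 0.112q = 204.777 - 2.533q → q* = 59.0556.
Gap = |51.5836 − 59.0556| = 7.4720.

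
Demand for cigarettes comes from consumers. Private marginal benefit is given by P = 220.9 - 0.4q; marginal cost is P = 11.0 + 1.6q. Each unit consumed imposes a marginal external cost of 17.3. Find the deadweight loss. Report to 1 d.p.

Market equilibrium (private): 11.0 + 1.6q = 220.9 - 0.4q → q_m = 104.9500.
Social marginal benefit = demand − MEC = 203.6 - 0.4q.
Set SMB = MC: 203.6 - 0.4q = 11.0 + 1.6q → q* = 96.3000.
The welfare-loss triangle has base |q_m − q*| and height MEC(q_m) (the vertical gap between SMB and MC is zero at q* and MEC at q_m).
DWL = ½ × 8.6500 × 17.3000 = 74.8225.

DWL = 74.8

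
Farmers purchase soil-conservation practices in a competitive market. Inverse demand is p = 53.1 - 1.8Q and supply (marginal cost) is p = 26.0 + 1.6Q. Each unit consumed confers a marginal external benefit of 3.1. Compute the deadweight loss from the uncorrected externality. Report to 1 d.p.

DWL = 1.4

Market equilibrium (private): 26.0 + 1.6Q = 53.1 - 1.8Q → Q_m = 7.9706.
Social marginal benefit = demand + MEB = 56.2 - 1.8Q.
Set SMB = MC: 56.2 - 1.8Q = 26.0 + 1.6Q → Q* = 8.8824.
The welfare-loss triangle has base |Q_m − Q*| and height MEB(Q_m) (the vertical gap between SMB and MC is zero at Q* and MEB at Q_m).
DWL = ½ × 0.9118 × 3.1000 = 1.4133.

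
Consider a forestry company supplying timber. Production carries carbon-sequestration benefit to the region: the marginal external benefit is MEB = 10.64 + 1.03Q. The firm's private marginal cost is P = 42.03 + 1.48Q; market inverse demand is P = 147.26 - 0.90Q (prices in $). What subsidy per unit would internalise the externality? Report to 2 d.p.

Social marginal cost = private MC − MEB = 31.39 + 0.45Q.
Set SMC = demand: 31.39 + 0.45Q = 147.26 - 0.90Q → Q* = 85.8296.
The Pigouvian subsidy equals MEB at Q*: 10.64 + 1.03×85.8296 = 99.0445.

subsidy = $99.04 per unit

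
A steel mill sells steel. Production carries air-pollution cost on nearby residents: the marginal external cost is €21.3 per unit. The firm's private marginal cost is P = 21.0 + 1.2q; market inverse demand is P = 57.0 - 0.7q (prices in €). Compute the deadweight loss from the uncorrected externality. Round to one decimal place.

Market equilibrium (private): 21.0 + 1.2q = 57.0 - 0.7q → q_m = 18.9474.
Social marginal cost = private MC + MEC = 42.3 + 1.2q.
Set SMC = demand: 42.3 + 1.2q = 57.0 - 0.7q → q* = 7.7368.
Height of the DWL triangle at q_m is SMC(q_m) − demand(q_m) = MEC(q_m) = 21.3000.
DWL = ½ × 11.2106 × 21.3000 = 119.3929.

DWL = €119.4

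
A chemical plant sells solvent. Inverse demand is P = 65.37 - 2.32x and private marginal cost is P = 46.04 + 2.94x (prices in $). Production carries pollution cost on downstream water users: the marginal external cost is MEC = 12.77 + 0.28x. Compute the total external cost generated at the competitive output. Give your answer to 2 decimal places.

$48.82

Market equilibrium (private): 46.04 + 2.94x = 65.37 - 2.32x → x_m = 3.6749.
Total external cost = ∫₀^{x_m} (12.77 + 0.28x) dx = 12.77×3.6749 + ½×0.28×3.6749² = 48.8192.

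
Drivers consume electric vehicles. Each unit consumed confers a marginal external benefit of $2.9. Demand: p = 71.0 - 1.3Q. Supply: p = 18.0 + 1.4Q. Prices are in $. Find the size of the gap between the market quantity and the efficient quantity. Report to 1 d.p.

Market equilibrium (private): 18.0 + 1.4Q = 71.0 - 1.3Q → Q_m = 19.6296.
Social marginal benefit = demand + MEB = 73.9 - 1.3Q.
Set SMB = MC: 73.9 - 1.3Q = 18.0 + 1.4Q → Q* = 20.7037.
Gap = |19.6296 − 20.7037| = 1.0741.

1.1 units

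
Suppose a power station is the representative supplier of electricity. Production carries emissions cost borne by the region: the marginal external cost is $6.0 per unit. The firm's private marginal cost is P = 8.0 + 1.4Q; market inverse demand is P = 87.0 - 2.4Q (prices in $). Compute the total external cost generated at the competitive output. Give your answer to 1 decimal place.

Market equilibrium (private): 8.0 + 1.4Q = 87.0 - 2.4Q → Q_m = 20.7895.
Total external cost = MEC × Q_m = 6.0 × 20.7895 = 124.7370.

$124.7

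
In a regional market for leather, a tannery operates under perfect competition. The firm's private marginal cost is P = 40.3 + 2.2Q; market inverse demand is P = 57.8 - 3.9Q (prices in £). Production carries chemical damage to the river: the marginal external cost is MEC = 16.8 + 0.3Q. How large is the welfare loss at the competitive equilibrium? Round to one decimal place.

DWL = £24.4

Market equilibrium (private): 40.3 + 2.2Q = 57.8 - 3.9Q → Q_m = 2.8689.
Social marginal cost = private MC + MEC = 57.1 + 2.5Q.
Set SMC = demand: 57.1 + 2.5Q = 57.8 - 3.9Q → Q* = 0.1094.
Height of the DWL triangle at Q_m is SMC(Q_m) − demand(Q_m) = MEC(Q_m) = 17.6607.
DWL = ½ × 2.7595 × 17.6607 = 24.3674.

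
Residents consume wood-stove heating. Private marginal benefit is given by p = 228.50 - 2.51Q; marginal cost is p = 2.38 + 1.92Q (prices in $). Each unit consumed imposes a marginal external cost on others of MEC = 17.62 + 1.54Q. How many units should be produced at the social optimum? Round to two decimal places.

Q* = 34.92

Social marginal benefit = demand − MEC = 210.88 - 4.05Q.
Set SMB = MC: 210.88 - 4.05Q = 2.38 + 1.92Q → Q* = 34.9246.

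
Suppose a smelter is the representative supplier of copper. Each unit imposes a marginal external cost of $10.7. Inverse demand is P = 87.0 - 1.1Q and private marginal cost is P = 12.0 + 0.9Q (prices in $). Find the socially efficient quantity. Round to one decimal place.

Social marginal cost = private MC + MEC = 22.7 + 0.9Q.
Set SMC = demand: 22.7 + 0.9Q = 87.0 - 1.1Q → Q* = 32.1500.

Q* = 32.2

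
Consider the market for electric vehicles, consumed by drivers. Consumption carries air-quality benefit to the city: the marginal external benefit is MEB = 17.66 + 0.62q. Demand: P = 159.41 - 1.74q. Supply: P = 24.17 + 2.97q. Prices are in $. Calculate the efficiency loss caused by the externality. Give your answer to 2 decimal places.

DWL = $153.74

Market equilibrium (private): 24.17 + 2.97q = 159.41 - 1.74q → q_m = 28.7134.
Social marginal benefit = demand + MEB = 177.07 - 1.12q.
Set SMB = MC: 177.07 - 1.12q = 24.17 + 2.97q → q* = 37.3839.
Height of the DWL triangle at q_m is SMB(q_m) − MC(q_m) = MEB(q_m) = 35.4623.
DWL = ½ × 8.6705 × 35.4623 = 153.7379.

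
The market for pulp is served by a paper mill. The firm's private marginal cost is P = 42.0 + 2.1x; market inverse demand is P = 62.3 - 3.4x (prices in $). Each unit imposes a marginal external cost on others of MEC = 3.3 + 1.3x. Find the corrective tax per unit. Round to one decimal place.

Social marginal cost = private MC + MEC = 45.3 + 3.4x.
Set SMC = demand: 45.3 + 3.4x = 62.3 - 3.4x → x* = 2.5000.
The Pigouvian tax equals MEC at x*: 3.3 + 1.3×2.5000 = 6.5500.

tax = $6.6 per unit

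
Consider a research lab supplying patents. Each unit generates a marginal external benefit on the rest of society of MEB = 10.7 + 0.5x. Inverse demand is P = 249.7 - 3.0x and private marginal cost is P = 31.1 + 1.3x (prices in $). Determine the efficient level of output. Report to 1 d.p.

Social marginal cost = private MC − MEB = 20.4 + 0.8x.
Set SMC = demand: 20.4 + 0.8x = 249.7 - 3.0x → x* = 60.3421.

x* = 60.3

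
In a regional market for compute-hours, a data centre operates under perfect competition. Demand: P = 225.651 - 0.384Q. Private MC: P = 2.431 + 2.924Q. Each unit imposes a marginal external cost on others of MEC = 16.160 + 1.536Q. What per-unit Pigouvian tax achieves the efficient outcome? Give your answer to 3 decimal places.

tax = 81.817 per unit

Social marginal cost = private MC + MEC = 18.591 + 4.460Q.
Set SMC = demand: 18.591 + 4.460Q = 225.651 - 0.384Q → Q* = 42.7457.
The Pigouvian tax equals MEC at Q*: 16.160 + 1.536×42.7457 = 81.8174.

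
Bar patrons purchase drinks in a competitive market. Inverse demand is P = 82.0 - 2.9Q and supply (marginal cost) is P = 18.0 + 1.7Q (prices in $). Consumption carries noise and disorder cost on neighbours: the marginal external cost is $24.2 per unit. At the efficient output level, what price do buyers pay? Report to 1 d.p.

Social marginal benefit = demand − MEC = 57.8 - 2.9Q.
Set SMB = MC: 57.8 - 2.9Q = 18.0 + 1.7Q → Q* = 8.6522.
Consumer price on the demand curve at Q*: 82.0 − 2.9×8.6522 = 56.9086.

P = $56.9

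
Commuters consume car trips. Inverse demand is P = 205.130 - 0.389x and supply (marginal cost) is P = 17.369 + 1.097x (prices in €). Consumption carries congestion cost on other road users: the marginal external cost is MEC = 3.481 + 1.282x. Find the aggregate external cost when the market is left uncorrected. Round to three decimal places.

€10673.501

Market equilibrium (private): 17.369 + 1.097x = 205.130 - 0.389x → x_m = 126.3533.
Total external cost = ∫₀^{x_m} (3.481 + 1.282x) dx = 3.481×126.3533 + ½×1.282×126.3533² = 10673.5011.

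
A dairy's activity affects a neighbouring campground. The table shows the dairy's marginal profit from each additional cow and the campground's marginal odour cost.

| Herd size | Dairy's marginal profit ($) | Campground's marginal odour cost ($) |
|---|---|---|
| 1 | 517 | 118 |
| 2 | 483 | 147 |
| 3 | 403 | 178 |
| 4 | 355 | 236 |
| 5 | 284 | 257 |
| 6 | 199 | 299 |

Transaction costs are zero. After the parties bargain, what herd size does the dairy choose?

Bargaining reaches the level where marginal profit last exceeds marginal odour cost.
That holds through level 5 (284 ≥ 257) but not at 6 (199 < 299).

5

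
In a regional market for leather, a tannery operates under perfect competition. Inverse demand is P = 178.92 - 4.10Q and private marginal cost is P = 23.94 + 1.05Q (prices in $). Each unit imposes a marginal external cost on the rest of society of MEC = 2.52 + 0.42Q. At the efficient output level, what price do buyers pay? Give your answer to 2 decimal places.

P = $66.70

Social marginal cost = private MC + MEC = 26.46 + 1.47Q.
Set SMC = demand: 26.46 + 1.47Q = 178.92 - 4.10Q → Q* = 27.3716.
Consumer price on the demand curve at Q*: 178.92 − 4.10×27.3716 = 66.6964.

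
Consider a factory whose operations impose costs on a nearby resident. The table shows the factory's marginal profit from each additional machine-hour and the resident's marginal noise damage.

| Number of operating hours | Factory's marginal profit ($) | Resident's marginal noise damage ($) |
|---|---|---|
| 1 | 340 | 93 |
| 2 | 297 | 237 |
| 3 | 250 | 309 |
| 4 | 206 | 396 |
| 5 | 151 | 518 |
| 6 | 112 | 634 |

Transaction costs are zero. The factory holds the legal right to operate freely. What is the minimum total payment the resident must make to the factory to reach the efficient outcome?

Left alone the factory would choose level 6 (marginal profit stays positive).
Efficient level: k* = 2 (marginal profit ≥ marginal noise damage through 2).
The resident must at least cover the factory's forgone profit from cutting 6→2: 250 + 206 + 151 + 112 = 719.

$719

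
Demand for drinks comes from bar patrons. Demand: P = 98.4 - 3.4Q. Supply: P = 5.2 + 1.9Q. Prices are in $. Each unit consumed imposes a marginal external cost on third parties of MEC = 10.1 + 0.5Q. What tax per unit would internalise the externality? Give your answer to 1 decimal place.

Social marginal benefit = demand − MEC = 88.3 - 3.9Q.
Set SMB = MC: 88.3 - 3.9Q = 5.2 + 1.9Q → Q* = 14.3276.
The Pigouvian tax equals MEC at Q*: 10.1 + 0.5×14.3276 = 17.2638.

tax = $17.3 per unit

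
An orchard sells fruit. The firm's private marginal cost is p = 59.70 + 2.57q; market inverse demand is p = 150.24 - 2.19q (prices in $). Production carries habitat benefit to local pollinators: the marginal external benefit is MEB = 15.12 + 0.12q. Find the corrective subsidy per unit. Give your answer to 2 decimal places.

Social marginal cost = private MC − MEB = 44.58 + 2.45q.
Set SMC = demand: 44.58 + 2.45q = 150.24 - 2.19q → q* = 22.7716.
The Pigouvian subsidy equals MEB at q*: 15.12 + 0.12×22.7716 = 17.8526.

subsidy = $17.85 per unit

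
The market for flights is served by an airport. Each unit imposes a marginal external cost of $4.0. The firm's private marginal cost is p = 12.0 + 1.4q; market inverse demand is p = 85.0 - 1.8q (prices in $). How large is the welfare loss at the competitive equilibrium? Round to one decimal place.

Market equilibrium (private): 12.0 + 1.4q = 85.0 - 1.8q → q_m = 22.8125.
Social marginal cost = private MC + MEC = 16.0 + 1.4q.
Set SMC = demand: 16.0 + 1.4q = 85.0 - 1.8q → q* = 21.5625.
Height of the DWL triangle at q_m is SMC(q_m) − demand(q_m) = MEC(q_m) = 4.0000.
DWL = ½ × 1.2500 × 4.0000 = 2.5000.

DWL = $2.5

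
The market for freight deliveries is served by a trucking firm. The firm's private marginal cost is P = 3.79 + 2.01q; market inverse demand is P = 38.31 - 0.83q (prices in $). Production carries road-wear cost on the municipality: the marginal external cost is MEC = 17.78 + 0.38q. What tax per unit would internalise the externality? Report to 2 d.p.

tax = $19.76 per unit

Social marginal cost = private MC + MEC = 21.57 + 2.39q.
Set SMC = demand: 21.57 + 2.39q = 38.31 - 0.83q → q* = 5.1988.
The Pigouvian tax equals MEC at q*: 17.78 + 0.38×5.1988 = 19.7555.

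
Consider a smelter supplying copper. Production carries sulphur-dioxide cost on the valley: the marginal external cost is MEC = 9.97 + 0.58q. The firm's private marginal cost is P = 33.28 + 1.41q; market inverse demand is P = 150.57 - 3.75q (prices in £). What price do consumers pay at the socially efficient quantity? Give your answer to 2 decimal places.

Social marginal cost = private MC + MEC = 43.25 + 1.99q.
Set SMC = demand: 43.25 + 1.99q = 150.57 - 3.75q → q* = 18.6969.
Consumer price on the demand curve at q*: 150.57 − 3.75×18.6969 = 80.4566.

P = £80.46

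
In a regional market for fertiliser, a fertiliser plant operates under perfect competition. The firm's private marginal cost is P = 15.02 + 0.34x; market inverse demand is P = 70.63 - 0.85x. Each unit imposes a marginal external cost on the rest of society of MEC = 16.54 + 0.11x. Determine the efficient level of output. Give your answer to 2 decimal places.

x* = 30.05

Social marginal cost = private MC + MEC = 31.56 + 0.45x.
Set SMC = demand: 31.56 + 0.45x = 70.63 - 0.85x → x* = 30.0538.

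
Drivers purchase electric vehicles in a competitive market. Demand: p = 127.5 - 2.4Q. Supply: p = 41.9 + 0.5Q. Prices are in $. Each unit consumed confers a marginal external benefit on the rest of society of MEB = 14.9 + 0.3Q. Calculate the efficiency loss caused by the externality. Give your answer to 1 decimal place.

Market equilibrium (private): 41.9 + 0.5Q = 127.5 - 2.4Q → Q_m = 29.5172.
Social marginal benefit = demand + MEB = 142.4 - 2.1Q.
Set SMB = MC: 142.4 - 2.1Q = 41.9 + 0.5Q → Q* = 38.6538.
The loss is the area between SMB and MC from Q* to Q_m; with linear curves that's a triangle of height MEB(Q_m).
DWL = ½ × 9.1366 × 23.7552 = 108.5209.

DWL = $108.5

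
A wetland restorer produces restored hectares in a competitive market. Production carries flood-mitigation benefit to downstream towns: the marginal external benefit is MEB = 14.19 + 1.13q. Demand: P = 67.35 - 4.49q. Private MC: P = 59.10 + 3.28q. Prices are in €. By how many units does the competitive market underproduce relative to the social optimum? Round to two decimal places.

2.32 units

Market equilibrium (private): 59.10 + 3.28q = 67.35 - 4.49q → q_m = 1.0618.
Social marginal cost = private MC − MEB = 44.91 + 2.15q.
Set SMC = demand: 44.91 + 2.15q = 67.35 - 4.49q → q* = 3.3795.
Gap = |1.0618 − 3.3795| = 2.3177.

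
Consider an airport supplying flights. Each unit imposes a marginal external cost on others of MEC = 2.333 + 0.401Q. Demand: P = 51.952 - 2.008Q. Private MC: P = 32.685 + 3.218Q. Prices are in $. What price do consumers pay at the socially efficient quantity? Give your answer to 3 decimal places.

Social marginal cost = private MC + MEC = 35.018 + 3.619Q.
Set SMC = demand: 35.018 + 3.619Q = 51.952 - 2.008Q → Q* = 3.0094.
Consumer price on the demand curve at Q*: 51.952 − 2.008×3.0094 = 45.9091.

P = $45.909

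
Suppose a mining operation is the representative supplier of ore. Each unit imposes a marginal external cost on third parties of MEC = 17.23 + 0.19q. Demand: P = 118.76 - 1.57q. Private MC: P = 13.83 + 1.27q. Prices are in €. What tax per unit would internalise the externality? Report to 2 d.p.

Social marginal cost = private MC + MEC = 31.06 + 1.46q.
Set SMC = demand: 31.06 + 1.46q = 118.76 - 1.57q → q* = 28.9439.
The Pigouvian tax equals MEC at q*: 17.23 + 0.19×28.9439 = 22.7293.

tax = €22.73 per unit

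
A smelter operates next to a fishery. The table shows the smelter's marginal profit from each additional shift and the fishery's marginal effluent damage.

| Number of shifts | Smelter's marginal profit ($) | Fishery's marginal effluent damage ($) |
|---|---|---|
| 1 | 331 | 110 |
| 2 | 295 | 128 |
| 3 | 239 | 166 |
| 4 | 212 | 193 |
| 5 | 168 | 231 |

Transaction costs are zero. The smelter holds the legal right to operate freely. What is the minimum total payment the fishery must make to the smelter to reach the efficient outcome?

Left alone the smelter would choose level 5 (marginal profit stays positive).
Efficient level: k* = 4 (marginal profit ≥ marginal effluent damage through 4).
The fishery must at least cover the smelter's forgone profit from cutting 5→4: 168 = 168.

$168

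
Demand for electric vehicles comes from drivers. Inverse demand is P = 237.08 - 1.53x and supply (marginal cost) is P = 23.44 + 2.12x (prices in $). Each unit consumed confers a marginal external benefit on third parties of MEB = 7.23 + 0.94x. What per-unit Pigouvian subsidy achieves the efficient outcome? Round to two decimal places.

subsidy = $83.84 per unit

Social marginal benefit = demand + MEB = 244.31 - 0.59x.
Set SMB = MC: 244.31 - 0.59x = 23.44 + 2.12x → x* = 81.5018.
The Pigouvian subsidy equals MEB at x*: 7.23 + 0.94×81.5018 = 83.8417.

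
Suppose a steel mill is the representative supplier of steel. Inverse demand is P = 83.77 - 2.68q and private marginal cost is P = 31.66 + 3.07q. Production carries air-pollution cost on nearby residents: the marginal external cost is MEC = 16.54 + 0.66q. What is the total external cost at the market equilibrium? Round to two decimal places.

177.00

Market equilibrium (private): 31.66 + 3.07q = 83.77 - 2.68q → q_m = 9.0626.
Total external cost = ∫₀^{q_m} (16.54 + 0.66q) dq = 16.54×9.0626 + ½×0.66×9.0626² = 176.9985.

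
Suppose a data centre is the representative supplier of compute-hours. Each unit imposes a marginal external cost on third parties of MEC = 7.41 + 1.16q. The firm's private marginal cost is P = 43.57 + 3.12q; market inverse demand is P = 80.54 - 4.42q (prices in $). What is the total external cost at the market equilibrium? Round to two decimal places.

Market equilibrium (private): 43.57 + 3.12q = 80.54 - 4.42q → q_m = 4.9032.
Total external cost = ∫₀^{q_m} (7.41 + 1.16q) dq = 7.41×4.9032 + ½×1.16×4.9032² = 50.2767.

$50.28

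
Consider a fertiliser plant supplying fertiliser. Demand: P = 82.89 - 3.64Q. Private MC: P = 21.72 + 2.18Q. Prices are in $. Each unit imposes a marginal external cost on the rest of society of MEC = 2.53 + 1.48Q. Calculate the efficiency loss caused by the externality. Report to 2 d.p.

Market equilibrium (private): 21.72 + 2.18Q = 82.89 - 3.64Q → Q_m = 10.5103.
Social marginal cost = private MC + MEC = 24.25 + 3.66Q.
Set SMC = demand: 24.25 + 3.66Q = 82.89 - 3.64Q → Q* = 8.0329.
Height of the DWL triangle at Q_m is SMC(Q_m) − demand(Q_m) = MEC(Q_m) = 18.0853.
DWL = ½ × 2.4774 × 18.0853 = 22.4023.

DWL = $22.40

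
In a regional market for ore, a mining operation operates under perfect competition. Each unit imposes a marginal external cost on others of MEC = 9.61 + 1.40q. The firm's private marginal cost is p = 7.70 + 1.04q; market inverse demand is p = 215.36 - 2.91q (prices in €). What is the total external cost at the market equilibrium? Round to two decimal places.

€2439.90

Market equilibrium (private): 7.70 + 1.04q = 215.36 - 2.91q → q_m = 52.5722.
Total external cost = ∫₀^{q_m} (9.61 + 1.40q) dq = 9.61×52.5722 + ½×1.40×52.5722² = 2439.9042.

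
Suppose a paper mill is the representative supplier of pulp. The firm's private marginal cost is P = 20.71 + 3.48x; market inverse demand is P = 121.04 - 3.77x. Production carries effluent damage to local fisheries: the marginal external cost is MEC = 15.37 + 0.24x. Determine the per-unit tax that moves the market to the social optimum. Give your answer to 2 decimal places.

tax = 18.09 per unit

Social marginal cost = private MC + MEC = 36.08 + 3.72x.
Set SMC = demand: 36.08 + 3.72x = 121.04 - 3.77x → x* = 11.3431.
The Pigouvian tax equals MEC at x*: 15.37 + 0.24×11.3431 = 18.0923.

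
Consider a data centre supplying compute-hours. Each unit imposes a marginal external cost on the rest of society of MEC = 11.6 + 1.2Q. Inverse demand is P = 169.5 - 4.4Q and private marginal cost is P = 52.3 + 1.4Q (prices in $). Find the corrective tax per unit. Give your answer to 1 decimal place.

tax = $29.7 per unit

Social marginal cost = private MC + MEC = 63.9 + 2.6Q.
Set SMC = demand: 63.9 + 2.6Q = 169.5 - 4.4Q → Q* = 15.0857.
The Pigouvian tax equals MEC at Q*: 11.6 + 1.2×15.0857 = 29.7028.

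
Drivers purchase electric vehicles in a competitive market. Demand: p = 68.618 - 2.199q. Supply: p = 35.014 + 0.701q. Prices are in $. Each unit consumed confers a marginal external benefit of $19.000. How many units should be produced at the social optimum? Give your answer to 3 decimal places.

q* = 18.139

Social marginal benefit = demand + MEB = 87.618 - 2.199q.
Set SMB = MC: 87.618 - 2.199q = 35.014 + 0.701q → q* = 18.1393.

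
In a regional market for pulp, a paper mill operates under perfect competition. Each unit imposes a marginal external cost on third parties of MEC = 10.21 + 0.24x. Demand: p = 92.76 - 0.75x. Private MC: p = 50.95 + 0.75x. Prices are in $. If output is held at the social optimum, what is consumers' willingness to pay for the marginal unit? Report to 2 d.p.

P = $79.14

Social marginal cost = private MC + MEC = 61.16 + 0.99x.
Set SMC = demand: 61.16 + 0.99x = 92.76 - 0.75x → x* = 18.1609.
Consumer price on the demand curve at x*: 92.76 − 0.75×18.1609 = 79.1393.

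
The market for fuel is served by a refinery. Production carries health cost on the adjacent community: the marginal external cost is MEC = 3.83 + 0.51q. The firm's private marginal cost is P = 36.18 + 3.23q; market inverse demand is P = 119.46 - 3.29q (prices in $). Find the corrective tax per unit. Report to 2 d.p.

tax = $9.59 per unit

Social marginal cost = private MC + MEC = 40.01 + 3.74q.
Set SMC = demand: 40.01 + 3.74q = 119.46 - 3.29q → q* = 11.3016.
The Pigouvian tax equals MEC at q*: 3.83 + 0.51×11.3016 = 9.5938.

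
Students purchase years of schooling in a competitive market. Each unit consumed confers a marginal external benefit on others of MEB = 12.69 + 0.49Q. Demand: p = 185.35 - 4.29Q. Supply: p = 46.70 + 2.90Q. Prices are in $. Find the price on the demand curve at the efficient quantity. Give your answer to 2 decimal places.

P = $88.45

Social marginal benefit = demand + MEB = 198.04 - 3.80Q.
Set SMB = MC: 198.04 - 3.80Q = 46.70 + 2.90Q → Q* = 22.5881.
Consumer price on the demand curve at Q*: 185.35 − 4.29×22.5881 = 88.4471.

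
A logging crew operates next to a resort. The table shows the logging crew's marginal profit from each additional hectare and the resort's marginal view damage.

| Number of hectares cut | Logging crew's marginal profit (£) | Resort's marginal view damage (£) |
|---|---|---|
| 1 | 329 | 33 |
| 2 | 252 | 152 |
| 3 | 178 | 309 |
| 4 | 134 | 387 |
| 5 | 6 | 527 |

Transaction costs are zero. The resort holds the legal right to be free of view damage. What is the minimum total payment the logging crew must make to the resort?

£185

Efficient level: marginal profit ≥ marginal view damage through level 2, so k* = 2.
With the resort holding the right, the logging crew must at least compensate total damage at k*: 33 + 152 = 185.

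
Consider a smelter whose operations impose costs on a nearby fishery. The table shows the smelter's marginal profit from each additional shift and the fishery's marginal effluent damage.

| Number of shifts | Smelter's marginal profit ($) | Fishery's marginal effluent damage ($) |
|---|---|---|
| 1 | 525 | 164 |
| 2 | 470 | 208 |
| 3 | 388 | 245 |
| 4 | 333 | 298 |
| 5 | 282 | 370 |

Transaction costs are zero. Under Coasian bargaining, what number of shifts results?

Bargaining reaches the level where marginal profit last exceeds marginal effluent damage.
That holds through level 4 (333 ≥ 298) but not at 5 (282 < 370).

4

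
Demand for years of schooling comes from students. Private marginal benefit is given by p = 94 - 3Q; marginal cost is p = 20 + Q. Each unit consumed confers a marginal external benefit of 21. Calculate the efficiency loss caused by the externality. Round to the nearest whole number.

Market equilibrium (private): 20 + Q = 94 - 3Q → Q_m = 18.5000.
Social marginal benefit = demand + MEB = 115 - 3Q.
Set SMB = MC: 115 - 3Q = 20 + Q → Q* = 23.7500.
Between Q* and Q_m the wedge SMB − MC runs linearly from 0 to MEB(Q_m), so the loss is a triangle.
DWL = ½ × 5.2500 × 21.0000 = 55.1250.

DWL = 55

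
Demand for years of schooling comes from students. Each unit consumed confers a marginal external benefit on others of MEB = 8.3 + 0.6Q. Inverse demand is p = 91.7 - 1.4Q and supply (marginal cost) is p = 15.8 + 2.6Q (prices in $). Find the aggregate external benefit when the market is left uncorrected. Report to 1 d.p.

$265.5

Market equilibrium (private): 15.8 + 2.6Q = 91.7 - 1.4Q → Q_m = 18.9750.
Total external benefit = ∫₀^{Q_m} (8.3 + 0.6Q) dQ = 8.3×18.9750 + ½×0.6×18.9750² = 265.5077.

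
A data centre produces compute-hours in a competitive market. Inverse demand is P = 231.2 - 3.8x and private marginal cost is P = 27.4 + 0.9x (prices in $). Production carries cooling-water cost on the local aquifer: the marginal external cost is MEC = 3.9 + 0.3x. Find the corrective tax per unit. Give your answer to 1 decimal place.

Social marginal cost = private MC + MEC = 31.3 + 1.2x.
Set SMC = demand: 31.3 + 1.2x = 231.2 - 3.8x → x* = 39.9800.
The Pigouvian tax equals MEC at x*: 3.9 + 0.3×39.9800 = 15.8940.

tax = $15.9 per unit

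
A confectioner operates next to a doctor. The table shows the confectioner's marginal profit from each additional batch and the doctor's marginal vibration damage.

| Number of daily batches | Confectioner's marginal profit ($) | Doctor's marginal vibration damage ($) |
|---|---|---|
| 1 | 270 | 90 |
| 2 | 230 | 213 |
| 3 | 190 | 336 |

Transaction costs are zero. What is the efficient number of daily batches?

2

Bargaining reaches the level where marginal profit last exceeds marginal vibration damage.
That holds through level 2 (230 ≥ 213) but not at 3 (190 < 336).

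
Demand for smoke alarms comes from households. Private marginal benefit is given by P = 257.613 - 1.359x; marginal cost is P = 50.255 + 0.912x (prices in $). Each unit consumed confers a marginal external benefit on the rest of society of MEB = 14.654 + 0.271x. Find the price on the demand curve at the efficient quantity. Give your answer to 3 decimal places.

P = $106.756

Social marginal benefit = demand + MEB = 272.267 - 1.088x.
Set SMB = MC: 272.267 - 1.088x = 50.255 + 0.912x → x* = 111.0060.
Consumer price on the demand curve at x*: 257.613 − 1.359×111.0060 = 106.7558.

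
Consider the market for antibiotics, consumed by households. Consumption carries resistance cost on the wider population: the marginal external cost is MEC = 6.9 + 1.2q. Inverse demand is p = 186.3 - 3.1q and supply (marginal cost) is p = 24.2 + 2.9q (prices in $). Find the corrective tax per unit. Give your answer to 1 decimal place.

Social marginal benefit = demand − MEC = 179.4 - 4.3q.
Set SMB = MC: 179.4 - 4.3q = 24.2 + 2.9q → q* = 21.5556.
The Pigouvian tax equals MEC at q*: 6.9 + 1.2×21.5556 = 32.7667.

tax = $32.8 per unit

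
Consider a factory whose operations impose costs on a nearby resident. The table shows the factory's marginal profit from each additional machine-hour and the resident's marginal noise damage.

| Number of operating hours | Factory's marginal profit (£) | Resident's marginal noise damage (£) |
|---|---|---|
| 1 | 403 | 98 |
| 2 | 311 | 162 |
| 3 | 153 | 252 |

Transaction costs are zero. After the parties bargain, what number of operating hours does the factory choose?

2

Bargaining reaches the level where marginal profit last exceeds marginal noise damage.
That holds through level 2 (311 ≥ 162) but not at 3 (153 < 252).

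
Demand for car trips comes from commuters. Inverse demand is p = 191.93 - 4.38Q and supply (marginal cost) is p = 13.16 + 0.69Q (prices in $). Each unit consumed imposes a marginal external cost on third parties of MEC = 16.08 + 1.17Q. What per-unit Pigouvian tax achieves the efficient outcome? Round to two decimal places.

Social marginal benefit = demand − MEC = 175.85 - 5.55Q.
Set SMB = MC: 175.85 - 5.55Q = 13.16 + 0.69Q → Q* = 26.0721.
The Pigouvian tax equals MEC at Q*: 16.08 + 1.17×26.0721 = 46.5844.

tax = $46.58 per unit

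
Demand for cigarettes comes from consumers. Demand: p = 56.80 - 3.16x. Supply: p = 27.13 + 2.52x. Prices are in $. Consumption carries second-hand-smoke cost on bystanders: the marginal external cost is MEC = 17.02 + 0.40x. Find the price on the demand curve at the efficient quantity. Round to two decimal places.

Social marginal benefit = demand − MEC = 39.78 - 3.56x.
Set SMB = MC: 39.78 - 3.56x = 27.13 + 2.52x → x* = 2.0806.
Consumer price on the demand curve at x*: 56.80 − 3.16×2.0806 = 50.2253.

P = $50.23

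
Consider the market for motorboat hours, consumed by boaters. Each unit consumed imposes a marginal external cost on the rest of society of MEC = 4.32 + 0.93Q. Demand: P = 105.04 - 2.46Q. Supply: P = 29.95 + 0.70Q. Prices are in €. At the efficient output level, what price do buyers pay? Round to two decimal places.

P = €62.47

Social marginal benefit = demand − MEC = 100.72 - 3.39Q.
Set SMB = MC: 100.72 - 3.39Q = 29.95 + 0.70Q → Q* = 17.3032.
Consumer price on the demand curve at Q*: 105.04 − 2.46×17.3032 = 62.4741.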